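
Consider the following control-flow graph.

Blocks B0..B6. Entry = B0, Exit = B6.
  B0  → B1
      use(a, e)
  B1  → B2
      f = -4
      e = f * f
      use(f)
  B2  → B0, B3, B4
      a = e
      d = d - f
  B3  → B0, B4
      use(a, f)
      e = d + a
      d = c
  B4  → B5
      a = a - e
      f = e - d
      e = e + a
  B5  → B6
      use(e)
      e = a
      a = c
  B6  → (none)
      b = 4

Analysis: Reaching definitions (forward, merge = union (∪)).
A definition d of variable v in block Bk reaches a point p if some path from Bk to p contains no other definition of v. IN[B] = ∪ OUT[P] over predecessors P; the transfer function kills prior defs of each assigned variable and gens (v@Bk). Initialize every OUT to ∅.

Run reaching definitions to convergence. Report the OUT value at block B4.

Per-block solution:
  B0: | IN={a@B2, d@B2, d@B3, e@B1, e@B3, f@B1} | OUT={a@B2, d@B2, d@B3, e@B1, e@B3, f@B1}
  B1: | IN={a@B2, d@B2, d@B3, e@B1, e@B3, f@B1} | OUT={a@B2, d@B2, d@B3, e@B1, f@B1}
  B2: | IN={a@B2, d@B2, d@B3, e@B1, f@B1} | OUT={a@B2, d@B2, e@B1, f@B1}
  B3: | IN={a@B2, d@B2, e@B1, f@B1} | OUT={a@B2, d@B3, e@B3, f@B1}
  B4: | IN={a@B2, d@B2, d@B3, e@B1, e@B3, f@B1} | OUT={a@B4, d@B2, d@B3, e@B4, f@B4}
  B5: | IN={a@B4, d@B2, d@B3, e@B4, f@B4} | OUT={a@B5, d@B2, d@B3, e@B5, f@B4}
  B6: | IN={a@B5, d@B2, d@B3, e@B5, f@B4} | OUT={a@B5, b@B6, d@B2, d@B3, e@B5, f@B4}

Merge at B4: IN[B4] = OUT[B2] ⊔ OUT[B3] = {a@B2, d@B2, d@B3, e@B1, e@B3, f@B1}
Applying B4's transfer function to that IN value gives OUT[B4] (row B4 above).

Answer: {a@B4, d@B2, d@B3, e@B4, f@B4}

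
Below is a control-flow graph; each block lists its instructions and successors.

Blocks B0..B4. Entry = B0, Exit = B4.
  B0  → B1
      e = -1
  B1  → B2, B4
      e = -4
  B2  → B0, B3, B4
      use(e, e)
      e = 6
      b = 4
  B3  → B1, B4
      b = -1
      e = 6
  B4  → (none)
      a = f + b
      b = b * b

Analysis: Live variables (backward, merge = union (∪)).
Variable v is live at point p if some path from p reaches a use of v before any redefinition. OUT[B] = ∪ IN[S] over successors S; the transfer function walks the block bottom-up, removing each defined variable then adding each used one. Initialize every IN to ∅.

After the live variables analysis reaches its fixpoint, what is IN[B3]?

Answer: {f}

Trace:
Converged values:
  B0:   IN={b, f}   OUT={b, f}
  B1:   IN={b, f}   OUT={b, e, f}
  B2:   IN={e, f}   OUT={b, f}
  B3:   IN={f}   OUT={b, f}
  B4:   IN={b, f}   OUT={}

Merge at B3: OUT[B3] = IN[B1] ⊔ IN[B4] = {b, f}
Applying B3's transfer function to that OUT value gives IN[B3] (row B3 above).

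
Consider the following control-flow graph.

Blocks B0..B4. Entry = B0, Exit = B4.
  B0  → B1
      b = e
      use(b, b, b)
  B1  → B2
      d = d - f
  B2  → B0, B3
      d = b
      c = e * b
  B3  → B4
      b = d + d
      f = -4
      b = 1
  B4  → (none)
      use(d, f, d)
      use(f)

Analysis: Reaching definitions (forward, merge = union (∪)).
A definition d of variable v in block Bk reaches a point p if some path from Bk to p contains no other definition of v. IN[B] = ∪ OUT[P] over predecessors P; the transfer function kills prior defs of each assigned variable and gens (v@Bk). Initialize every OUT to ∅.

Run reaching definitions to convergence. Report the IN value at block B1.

Answer: {b@B0, c@B2, d@B2}

Trace:
Converged values:
  B0:   IN={b@B0, c@B2, d@B2}   OUT={b@B0, c@B2, d@B2}
  B1:   IN={b@B0, c@B2, d@B2}   OUT={b@B0, c@B2, d@B1}
  B2:   IN={b@B0, c@B2, d@B1}   OUT={b@B0, c@B2, d@B2}
  B3:   IN={b@B0, c@B2, d@B2}   OUT={b@B3, c@B2, d@B2, f@B3}
  B4:   IN={b@B3, c@B2, d@B2, f@B3}   OUT={b@B3, c@B2, d@B2, f@B3}

Merge at B1: IN[B1] = OUT[B0] = {b@B0, c@B2, d@B2}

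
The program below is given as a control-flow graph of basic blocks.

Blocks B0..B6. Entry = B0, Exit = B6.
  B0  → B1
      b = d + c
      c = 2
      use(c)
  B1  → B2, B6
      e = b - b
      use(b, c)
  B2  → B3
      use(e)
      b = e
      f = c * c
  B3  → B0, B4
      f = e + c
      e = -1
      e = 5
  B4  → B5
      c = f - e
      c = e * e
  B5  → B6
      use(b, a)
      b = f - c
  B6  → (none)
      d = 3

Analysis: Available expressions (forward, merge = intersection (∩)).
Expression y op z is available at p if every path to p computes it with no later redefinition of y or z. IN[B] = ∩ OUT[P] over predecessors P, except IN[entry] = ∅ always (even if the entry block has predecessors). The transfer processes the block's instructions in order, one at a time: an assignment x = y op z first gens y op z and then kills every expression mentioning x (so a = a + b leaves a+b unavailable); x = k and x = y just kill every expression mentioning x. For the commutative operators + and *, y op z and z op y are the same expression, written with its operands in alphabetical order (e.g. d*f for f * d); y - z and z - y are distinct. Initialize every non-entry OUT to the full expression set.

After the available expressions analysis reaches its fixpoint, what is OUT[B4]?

Answer: {e*e, f-e}

Derivation:
Converged values:
  B0: | IN={} | OUT={}
  B1: | IN={} | OUT={b-b}
  B2: | IN={b-b} | OUT={c*c}
  B3: | IN={c*c} | OUT={c*c}
  B4: | IN={c*c} | OUT={e*e, f-e}
  B5: | IN={e*e, f-e} | OUT={e*e, f-c, f-e}
  B6: | IN={} | OUT={}

Merge at B4: IN[B4] = OUT[B3] = {c*c}
Applying B4's transfer function to that IN value gives OUT[B4] (row B4 above).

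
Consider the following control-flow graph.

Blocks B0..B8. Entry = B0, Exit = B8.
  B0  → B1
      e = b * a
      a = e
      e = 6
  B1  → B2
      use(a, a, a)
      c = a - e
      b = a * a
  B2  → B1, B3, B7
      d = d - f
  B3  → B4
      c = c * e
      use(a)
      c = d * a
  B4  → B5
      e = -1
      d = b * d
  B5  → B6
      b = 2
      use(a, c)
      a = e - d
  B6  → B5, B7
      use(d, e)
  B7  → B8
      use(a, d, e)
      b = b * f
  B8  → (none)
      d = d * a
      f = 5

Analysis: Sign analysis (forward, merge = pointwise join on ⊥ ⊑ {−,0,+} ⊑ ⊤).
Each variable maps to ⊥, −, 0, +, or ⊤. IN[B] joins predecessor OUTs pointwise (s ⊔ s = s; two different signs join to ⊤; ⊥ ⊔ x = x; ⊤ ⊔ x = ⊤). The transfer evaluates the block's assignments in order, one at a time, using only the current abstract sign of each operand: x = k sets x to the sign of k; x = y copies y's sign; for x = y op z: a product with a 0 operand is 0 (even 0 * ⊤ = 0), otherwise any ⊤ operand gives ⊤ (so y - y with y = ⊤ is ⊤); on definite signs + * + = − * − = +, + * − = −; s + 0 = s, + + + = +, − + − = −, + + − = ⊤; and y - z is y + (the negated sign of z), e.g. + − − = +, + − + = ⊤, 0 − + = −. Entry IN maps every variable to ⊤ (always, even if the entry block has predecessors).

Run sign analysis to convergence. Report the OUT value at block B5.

Answer: {a: ⊤, b: +, c: ⊤, d: ⊤, e: -, f: ⊤}

Trace:
Per-block solution:
  B0:  IN=(all ⊤)  OUT={e:+; rest ⊤}
  B1:  IN={e:+; rest ⊤}  OUT={e:+; rest ⊤}
  B2:  IN={e:+; rest ⊤}  OUT={e:+; rest ⊤}
  B3:  IN={e:+; rest ⊤}  OUT={e:+; rest ⊤}
  B4:  IN={e:+; rest ⊤}  OUT={e:-; rest ⊤}
  B5:  IN={e:-; rest ⊤}  OUT={b:+, e:-; rest ⊤}
  B6:  IN={b:+, e:-; rest ⊤}  OUT={b:+, e:-; rest ⊤}
  B7:  IN=(all ⊤)  OUT=(all ⊤)
  B8:  IN=(all ⊤)  OUT={f:+; rest ⊤}

Merge at B5: IN[B5] = OUT[B4] ⊔ OUT[B6] = {a: ⊤, b: ⊤, c: ⊤, d: ⊤, e: -, f: ⊤}
Applying B5's transfer function to that IN value gives OUT[B5] (row B5 above).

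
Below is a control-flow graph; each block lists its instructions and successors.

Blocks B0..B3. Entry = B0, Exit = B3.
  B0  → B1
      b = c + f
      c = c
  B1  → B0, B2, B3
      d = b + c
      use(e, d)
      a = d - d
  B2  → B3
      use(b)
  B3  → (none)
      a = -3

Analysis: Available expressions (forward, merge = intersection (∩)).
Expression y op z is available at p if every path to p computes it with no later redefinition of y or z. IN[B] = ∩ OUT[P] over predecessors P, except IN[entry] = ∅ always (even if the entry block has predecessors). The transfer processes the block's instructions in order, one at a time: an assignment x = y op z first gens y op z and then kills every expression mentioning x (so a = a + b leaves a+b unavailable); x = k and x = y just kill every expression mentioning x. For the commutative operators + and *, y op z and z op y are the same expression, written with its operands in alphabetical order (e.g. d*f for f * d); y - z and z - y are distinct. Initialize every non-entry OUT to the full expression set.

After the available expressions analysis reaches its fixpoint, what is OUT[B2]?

Answer: {b+c, d-d}

Trace:
Fixpoint table:
  B0:  IN={}  OUT={}
  B1:  IN={}  OUT={b+c, d-d}
  B2:  IN={b+c, d-d}  OUT={b+c, d-d}
  B3:  IN={b+c, d-d}  OUT={b+c, d-d}

Merge at B2: IN[B2] = OUT[B1] = {b+c, d-d}
Applying B2's transfer function to that IN value gives OUT[B2] (row B2 above).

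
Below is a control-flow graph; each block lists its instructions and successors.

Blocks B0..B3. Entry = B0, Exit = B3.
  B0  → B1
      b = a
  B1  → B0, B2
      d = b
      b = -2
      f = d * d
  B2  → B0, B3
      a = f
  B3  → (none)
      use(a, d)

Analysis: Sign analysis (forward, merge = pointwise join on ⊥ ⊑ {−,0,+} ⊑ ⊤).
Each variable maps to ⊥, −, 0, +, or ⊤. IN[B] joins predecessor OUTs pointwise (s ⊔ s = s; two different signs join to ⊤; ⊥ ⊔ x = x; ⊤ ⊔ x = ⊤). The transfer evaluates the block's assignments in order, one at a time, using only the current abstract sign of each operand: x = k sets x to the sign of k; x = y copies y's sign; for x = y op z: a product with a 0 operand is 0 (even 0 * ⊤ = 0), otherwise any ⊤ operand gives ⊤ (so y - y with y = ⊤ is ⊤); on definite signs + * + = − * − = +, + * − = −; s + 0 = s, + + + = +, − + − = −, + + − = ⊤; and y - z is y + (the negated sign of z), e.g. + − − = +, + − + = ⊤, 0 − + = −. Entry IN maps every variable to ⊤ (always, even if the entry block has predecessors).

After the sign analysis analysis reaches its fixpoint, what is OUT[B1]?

Per-block solution:
  B0:   IN=(all ⊤)   OUT=(all ⊤)
  B1:   IN=(all ⊤)   OUT={b:-; rest ⊤}
  B2:   IN={b:-; rest ⊤}   OUT={b:-; rest ⊤}
  B3:   IN={b:-; rest ⊤}   OUT={b:-; rest ⊤}

Merge at B1: IN[B1] = OUT[B0] = {a: ⊤, b: ⊤, c: ⊤, d: ⊤, e: ⊤, f: ⊤}
Applying B1's transfer function to that IN value gives OUT[B1] (row B1 above).

Answer: {a: ⊤, b: -, c: ⊤, d: ⊤, e: ⊤, f: ⊤}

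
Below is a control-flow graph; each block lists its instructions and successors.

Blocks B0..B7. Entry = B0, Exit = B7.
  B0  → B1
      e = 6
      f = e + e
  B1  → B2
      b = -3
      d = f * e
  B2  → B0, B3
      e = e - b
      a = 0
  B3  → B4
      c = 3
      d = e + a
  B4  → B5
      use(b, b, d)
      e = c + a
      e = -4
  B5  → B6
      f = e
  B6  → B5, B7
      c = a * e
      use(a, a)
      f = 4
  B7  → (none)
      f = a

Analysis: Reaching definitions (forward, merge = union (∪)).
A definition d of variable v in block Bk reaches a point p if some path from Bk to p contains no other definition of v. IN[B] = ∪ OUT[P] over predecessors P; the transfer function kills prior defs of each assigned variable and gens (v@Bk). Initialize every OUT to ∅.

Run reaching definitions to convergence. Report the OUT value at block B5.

Per-block solution:
  B0: | IN={a@B2, b@B1, d@B1, e@B2, f@B0} | OUT={a@B2, b@B1, d@B1, e@B0, f@B0}
  B1: | IN={a@B2, b@B1, d@B1, e@B0, f@B0} | OUT={a@B2, b@B1, d@B1, e@B0, f@B0}
  B2: | IN={a@B2, b@B1, d@B1, e@B0, f@B0} | OUT={a@B2, b@B1, d@B1, e@B2, f@B0}
  B3: | IN={a@B2, b@B1, d@B1, e@B2, f@B0} | OUT={a@B2, b@B1, c@B3, d@B3, e@B2, f@B0}
  B4: | IN={a@B2, b@B1, c@B3, d@B3, e@B2, f@B0} | OUT={a@B2, b@B1, c@B3, d@B3, e@B4, f@B0}
  B5: | IN={a@B2, b@B1, c@B3, c@B6, d@B3, e@B4, f@B0, f@B6} | OUT={a@B2, b@B1, c@B3, c@B6, d@B3, e@B4, f@B5}
  B6: | IN={a@B2, b@B1, c@B3, c@B6, d@B3, e@B4, f@B5} | OUT={a@B2, b@B1, c@B6, d@B3, e@B4, f@B6}
  B7: | IN={a@B2, b@B1, c@B6, d@B3, e@B4, f@B6} | OUT={a@B2, b@B1, c@B6, d@B3, e@B4, f@B7}

Merge at B5: IN[B5] = OUT[B4] ⊔ OUT[B6] = {a@B2, b@B1, c@B3, c@B6, d@B3, e@B4, f@B0, f@B6}
Applying B5's transfer function to that IN value gives OUT[B5] (row B5 above).

Answer: {a@B2, b@B1, c@B3, c@B6, d@B3, e@B4, f@B5}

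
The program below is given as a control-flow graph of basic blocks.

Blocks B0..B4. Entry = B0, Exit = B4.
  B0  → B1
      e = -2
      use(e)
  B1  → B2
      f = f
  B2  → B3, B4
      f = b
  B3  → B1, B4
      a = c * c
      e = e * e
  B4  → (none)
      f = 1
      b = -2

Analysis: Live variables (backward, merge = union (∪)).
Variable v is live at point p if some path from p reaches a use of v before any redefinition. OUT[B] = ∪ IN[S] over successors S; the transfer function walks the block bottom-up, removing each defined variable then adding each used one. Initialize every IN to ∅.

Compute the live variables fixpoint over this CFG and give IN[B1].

Answer: {b, c, e, f}

Derivation:
Converged values:
  B0:   IN={b, c, f}   OUT={b, c, e, f}
  B1:   IN={b, c, e, f}   OUT={b, c, e}
  B2:   IN={b, c, e}   OUT={b, c, e, f}
  B3:   IN={b, c, e, f}   OUT={b, c, e, f}
  B4:   IN={}   OUT={}

Merge at B1: OUT[B1] = IN[B2] = {b, c, e}
Applying B1's transfer function to that OUT value gives IN[B1] (row B1 above).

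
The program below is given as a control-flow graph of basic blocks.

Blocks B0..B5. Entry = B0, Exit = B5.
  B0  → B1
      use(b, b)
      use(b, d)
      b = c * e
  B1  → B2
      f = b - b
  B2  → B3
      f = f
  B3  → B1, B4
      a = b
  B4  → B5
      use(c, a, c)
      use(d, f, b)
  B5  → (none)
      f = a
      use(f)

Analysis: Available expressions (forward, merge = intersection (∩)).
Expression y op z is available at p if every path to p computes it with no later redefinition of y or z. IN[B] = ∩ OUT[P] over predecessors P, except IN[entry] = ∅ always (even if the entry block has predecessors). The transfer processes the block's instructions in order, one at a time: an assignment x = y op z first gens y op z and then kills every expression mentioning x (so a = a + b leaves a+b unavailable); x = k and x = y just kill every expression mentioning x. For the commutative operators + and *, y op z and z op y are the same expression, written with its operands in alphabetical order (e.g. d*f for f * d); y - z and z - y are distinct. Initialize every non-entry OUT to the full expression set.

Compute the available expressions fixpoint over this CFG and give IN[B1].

Converged values:
  B0: | IN={} | OUT={c*e}
  B1: | IN={c*e} | OUT={b-b, c*e}
  B2: | IN={b-b, c*e} | OUT={b-b, c*e}
  B3: | IN={b-b, c*e} | OUT={b-b, c*e}
  B4: | IN={b-b, c*e} | OUT={b-b, c*e}
  B5: | IN={b-b, c*e} | OUT={b-b, c*e}

Merge at B1: IN[B1] = OUT[B0] ∩ OUT[B3] = {c*e}

Answer: {c*e}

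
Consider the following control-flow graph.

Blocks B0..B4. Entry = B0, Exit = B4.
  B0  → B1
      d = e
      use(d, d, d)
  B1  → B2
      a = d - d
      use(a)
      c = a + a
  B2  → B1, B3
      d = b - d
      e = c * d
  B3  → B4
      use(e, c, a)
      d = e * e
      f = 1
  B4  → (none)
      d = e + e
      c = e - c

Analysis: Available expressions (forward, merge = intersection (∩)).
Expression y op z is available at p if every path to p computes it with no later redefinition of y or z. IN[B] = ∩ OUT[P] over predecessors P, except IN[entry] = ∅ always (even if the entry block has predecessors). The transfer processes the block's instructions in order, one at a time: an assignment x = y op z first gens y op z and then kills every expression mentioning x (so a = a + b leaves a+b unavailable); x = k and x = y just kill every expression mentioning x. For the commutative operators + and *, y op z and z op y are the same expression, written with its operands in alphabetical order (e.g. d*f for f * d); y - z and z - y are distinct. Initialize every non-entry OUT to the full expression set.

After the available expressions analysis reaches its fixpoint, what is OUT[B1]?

Answer: {a+a, d-d}

Working:
Per-block solution:
  B0:  IN={}  OUT={}
  B1:  IN={}  OUT={a+a, d-d}
  B2:  IN={a+a, d-d}  OUT={a+a, c*d}
  B3:  IN={a+a, c*d}  OUT={a+a, e*e}
  B4:  IN={a+a, e*e}  OUT={a+a, e*e, e+e}

Merge at B1: IN[B1] = OUT[B0] ∩ OUT[B2] = {}
Applying B1's transfer function to that IN value gives OUT[B1] (row B1 above).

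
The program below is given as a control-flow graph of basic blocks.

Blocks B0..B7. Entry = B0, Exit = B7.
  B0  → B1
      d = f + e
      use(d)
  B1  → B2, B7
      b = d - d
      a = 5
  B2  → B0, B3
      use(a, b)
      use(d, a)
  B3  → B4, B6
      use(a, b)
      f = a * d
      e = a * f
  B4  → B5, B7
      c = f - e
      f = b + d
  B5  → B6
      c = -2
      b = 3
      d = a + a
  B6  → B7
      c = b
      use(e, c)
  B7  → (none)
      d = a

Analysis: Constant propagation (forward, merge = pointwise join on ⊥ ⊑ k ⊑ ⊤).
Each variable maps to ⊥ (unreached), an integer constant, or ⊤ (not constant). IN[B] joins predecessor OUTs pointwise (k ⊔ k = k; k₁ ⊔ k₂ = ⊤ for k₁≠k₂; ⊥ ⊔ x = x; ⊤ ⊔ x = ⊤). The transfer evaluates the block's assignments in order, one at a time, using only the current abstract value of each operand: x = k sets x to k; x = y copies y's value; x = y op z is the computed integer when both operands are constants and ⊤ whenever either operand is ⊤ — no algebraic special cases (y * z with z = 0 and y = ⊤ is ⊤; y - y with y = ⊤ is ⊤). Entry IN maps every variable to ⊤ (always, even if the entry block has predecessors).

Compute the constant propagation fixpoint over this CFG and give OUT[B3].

Answer: {a: 5, b: ⊤, c: ⊤, d: ⊤, e: ⊤, f: ⊤}

Derivation:
Per-block solution:
  B0: | IN=(all ⊤) | OUT=(all ⊤)
  B1: | IN=(all ⊤) | OUT={a:5; rest ⊤}
  B2: | IN={a:5; rest ⊤} | OUT={a:5; rest ⊤}
  B3: | IN={a:5; rest ⊤} | OUT={a:5; rest ⊤}
  B4: | IN={a:5; rest ⊤} | OUT={a:5; rest ⊤}
  B5: | IN={a:5; rest ⊤} | OUT={a:5, b:3, c:-2, d:10; rest ⊤}
  B6: | IN={a:5; rest ⊤} | OUT={a:5; rest ⊤}
  B7: | IN={a:5; rest ⊤} | OUT={a:5, d:5; rest ⊤}

Merge at B3: IN[B3] = OUT[B2] = {a: 5, b: ⊤, c: ⊤, d: ⊤, e: ⊤, f: ⊤}
Applying B3's transfer function to that IN value gives OUT[B3] (row B3 above).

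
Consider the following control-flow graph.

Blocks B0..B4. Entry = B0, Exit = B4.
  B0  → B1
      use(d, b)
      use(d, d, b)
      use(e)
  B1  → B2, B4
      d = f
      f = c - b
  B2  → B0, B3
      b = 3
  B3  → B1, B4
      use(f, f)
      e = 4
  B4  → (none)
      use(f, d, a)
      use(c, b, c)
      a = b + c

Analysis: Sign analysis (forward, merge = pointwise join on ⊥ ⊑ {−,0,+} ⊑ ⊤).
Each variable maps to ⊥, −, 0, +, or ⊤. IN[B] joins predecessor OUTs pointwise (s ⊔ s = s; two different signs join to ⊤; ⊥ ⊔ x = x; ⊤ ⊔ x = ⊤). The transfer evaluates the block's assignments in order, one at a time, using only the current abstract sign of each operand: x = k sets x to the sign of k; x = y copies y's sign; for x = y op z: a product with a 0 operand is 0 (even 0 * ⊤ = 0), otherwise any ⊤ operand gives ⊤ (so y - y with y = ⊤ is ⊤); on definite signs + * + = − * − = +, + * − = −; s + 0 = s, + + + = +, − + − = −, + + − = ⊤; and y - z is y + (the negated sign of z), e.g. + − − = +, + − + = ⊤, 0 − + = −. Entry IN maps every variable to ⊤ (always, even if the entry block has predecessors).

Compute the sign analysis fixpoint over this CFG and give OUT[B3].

Per-block solution:
  B0:  IN=(all ⊤)  OUT=(all ⊤)
  B1:  IN=(all ⊤)  OUT=(all ⊤)
  B2:  IN=(all ⊤)  OUT={b:+; rest ⊤}
  B3:  IN={b:+; rest ⊤}  OUT={b:+, e:+; rest ⊤}
  B4:  IN=(all ⊤)  OUT=(all ⊤)

Merge at B3: IN[B3] = OUT[B2] = {a: ⊤, b: +, c: ⊤, d: ⊤, e: ⊤, f: ⊤}
Applying B3's transfer function to that IN value gives OUT[B3] (row B3 above).

Answer: {a: ⊤, b: +, c: ⊤, d: ⊤, e: +, f: ⊤}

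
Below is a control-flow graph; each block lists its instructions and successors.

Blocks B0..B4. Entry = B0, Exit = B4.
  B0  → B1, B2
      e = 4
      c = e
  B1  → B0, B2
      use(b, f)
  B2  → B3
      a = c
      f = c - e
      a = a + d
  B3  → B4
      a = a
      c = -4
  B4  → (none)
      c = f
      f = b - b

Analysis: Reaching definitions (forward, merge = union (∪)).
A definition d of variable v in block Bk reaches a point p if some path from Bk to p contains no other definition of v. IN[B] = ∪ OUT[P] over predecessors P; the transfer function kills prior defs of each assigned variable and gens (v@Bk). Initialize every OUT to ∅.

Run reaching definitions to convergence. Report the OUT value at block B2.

Answer: {a@B2, c@B0, e@B0, f@B2}

Trace:
Converged values:
  B0:  IN={c@B0, e@B0}  OUT={c@B0, e@B0}
  B1:  IN={c@B0, e@B0}  OUT={c@B0, e@B0}
  B2:  IN={c@B0, e@B0}  OUT={a@B2, c@B0, e@B0, f@B2}
  B3:  IN={a@B2, c@B0, e@B0, f@B2}  OUT={a@B3, c@B3, e@B0, f@B2}
  B4:  IN={a@B3, c@B3, e@B0, f@B2}  OUT={a@B3, c@B4, e@B0, f@B4}

Merge at B2: IN[B2] = OUT[B0] ⊔ OUT[B1] = {c@B0, e@B0}
Applying B2's transfer function to that IN value gives OUT[B2] (row B2 above).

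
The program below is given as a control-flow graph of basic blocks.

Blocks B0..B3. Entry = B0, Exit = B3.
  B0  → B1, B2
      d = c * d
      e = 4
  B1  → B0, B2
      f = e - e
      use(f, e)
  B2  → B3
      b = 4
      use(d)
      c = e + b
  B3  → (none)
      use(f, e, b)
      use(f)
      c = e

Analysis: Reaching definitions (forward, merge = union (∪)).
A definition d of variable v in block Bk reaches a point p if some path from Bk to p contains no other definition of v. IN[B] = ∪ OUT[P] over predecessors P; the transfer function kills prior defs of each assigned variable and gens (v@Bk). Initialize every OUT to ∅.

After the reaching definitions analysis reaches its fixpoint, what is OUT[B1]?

Answer: {d@B0, e@B0, f@B1}

Derivation:
Fixpoint table:
  B0: | IN={d@B0, e@B0, f@B1} | OUT={d@B0, e@B0, f@B1}
  B1: | IN={d@B0, e@B0, f@B1} | OUT={d@B0, e@B0, f@B1}
  B2: | IN={d@B0, e@B0, f@B1} | OUT={b@B2, c@B2, d@B0, e@B0, f@B1}
  B3: | IN={b@B2, c@B2, d@B0, e@B0, f@B1} | OUT={b@B2, c@B3, d@B0, e@B0, f@B1}

Merge at B1: IN[B1] = OUT[B0] = {d@B0, e@B0, f@B1}
Applying B1's transfer function to that IN value gives OUT[B1] (row B1 above).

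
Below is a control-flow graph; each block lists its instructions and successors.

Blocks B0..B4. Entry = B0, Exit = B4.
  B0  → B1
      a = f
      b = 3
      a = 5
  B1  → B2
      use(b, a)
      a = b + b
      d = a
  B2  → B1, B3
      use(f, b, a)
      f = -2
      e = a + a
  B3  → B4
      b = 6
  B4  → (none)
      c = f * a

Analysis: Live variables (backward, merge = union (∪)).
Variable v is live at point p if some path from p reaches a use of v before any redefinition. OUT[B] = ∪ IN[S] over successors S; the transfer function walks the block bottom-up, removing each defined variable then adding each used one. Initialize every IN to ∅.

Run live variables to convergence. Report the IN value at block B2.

Converged values:
  B0: | IN={f} | OUT={a, b, f}
  B1: | IN={a, b, f} | OUT={a, b, f}
  B2: | IN={a, b, f} | OUT={a, b, f}
  B3: | IN={a, f} | OUT={a, f}
  B4: | IN={a, f} | OUT={}

Merge at B2: OUT[B2] = IN[B1] ⊔ IN[B3] = {a, b, f}
Applying B2's transfer function to that OUT value gives IN[B2] (row B2 above).

Answer: {a, b, f}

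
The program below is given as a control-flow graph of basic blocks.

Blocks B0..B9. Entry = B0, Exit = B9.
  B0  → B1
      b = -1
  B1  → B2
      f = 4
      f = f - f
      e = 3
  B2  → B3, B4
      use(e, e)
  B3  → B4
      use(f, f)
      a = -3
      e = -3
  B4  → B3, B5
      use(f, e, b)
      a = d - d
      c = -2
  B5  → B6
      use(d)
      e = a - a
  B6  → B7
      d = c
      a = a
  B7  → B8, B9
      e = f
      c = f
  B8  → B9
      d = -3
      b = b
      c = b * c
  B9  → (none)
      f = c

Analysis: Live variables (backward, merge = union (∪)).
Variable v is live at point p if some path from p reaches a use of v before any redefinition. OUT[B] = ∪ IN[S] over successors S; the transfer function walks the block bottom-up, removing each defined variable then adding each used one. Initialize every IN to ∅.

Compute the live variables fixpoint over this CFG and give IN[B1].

Answer: {b, d}

Working:
Converged values:
  B0: | IN={d} | OUT={b, d}
  B1: | IN={b, d} | OUT={b, d, e, f}
  B2: | IN={b, d, e, f} | OUT={b, d, e, f}
  B3: | IN={b, d, f} | OUT={b, d, e, f}
  B4: | IN={b, d, e, f} | OUT={a, b, c, d, f}
  B5: | IN={a, b, c, d, f} | OUT={a, b, c, f}
  B6: | IN={a, b, c, f} | OUT={b, f}
  B7: | IN={b, f} | OUT={b, c}
  B8: | IN={b, c} | OUT={c}
  B9: | IN={c} | OUT={}

Merge at B1: OUT[B1] = IN[B2] = {b, d, e, f}
Applying B1's transfer function to that OUT value gives IN[B1] (row B1 above).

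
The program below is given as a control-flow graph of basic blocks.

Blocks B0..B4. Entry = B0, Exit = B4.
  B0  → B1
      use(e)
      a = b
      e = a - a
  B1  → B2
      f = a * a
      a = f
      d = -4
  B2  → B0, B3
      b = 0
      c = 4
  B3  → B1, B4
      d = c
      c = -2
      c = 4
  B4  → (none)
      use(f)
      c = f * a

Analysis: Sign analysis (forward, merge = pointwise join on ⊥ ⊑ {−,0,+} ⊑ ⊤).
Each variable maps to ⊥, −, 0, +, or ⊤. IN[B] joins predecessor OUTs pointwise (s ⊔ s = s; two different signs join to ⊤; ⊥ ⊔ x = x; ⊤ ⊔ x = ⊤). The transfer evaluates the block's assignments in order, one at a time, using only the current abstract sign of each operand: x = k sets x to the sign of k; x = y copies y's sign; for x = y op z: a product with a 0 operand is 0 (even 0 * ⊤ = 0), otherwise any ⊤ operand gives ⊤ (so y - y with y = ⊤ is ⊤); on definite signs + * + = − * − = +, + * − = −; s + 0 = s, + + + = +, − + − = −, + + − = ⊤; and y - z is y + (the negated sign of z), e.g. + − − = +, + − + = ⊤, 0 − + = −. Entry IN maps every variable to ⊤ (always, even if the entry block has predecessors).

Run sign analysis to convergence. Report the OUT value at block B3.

Answer: {a: ⊤, b: 0, c: +, d: +, e: ⊤, f: ⊤}

Working:
Fixpoint table:
  B0: | IN=(all ⊤) | OUT=(all ⊤)
  B1: | IN=(all ⊤) | OUT={d:-; rest ⊤}
  B2: | IN={d:-; rest ⊤} | OUT={b:0, c:+, d:-; rest ⊤}
  B3: | IN={b:0, c:+, d:-; rest ⊤} | OUT={b:0, c:+, d:+; rest ⊤}
  B4: | IN={b:0, c:+, d:+; rest ⊤} | OUT={b:0, d:+; rest ⊤}

Merge at B3: IN[B3] = OUT[B2] = {a: ⊤, b: 0, c: +, d: -, e: ⊤, f: ⊤}
Applying B3's transfer function to that IN value gives OUT[B3] (row B3 above).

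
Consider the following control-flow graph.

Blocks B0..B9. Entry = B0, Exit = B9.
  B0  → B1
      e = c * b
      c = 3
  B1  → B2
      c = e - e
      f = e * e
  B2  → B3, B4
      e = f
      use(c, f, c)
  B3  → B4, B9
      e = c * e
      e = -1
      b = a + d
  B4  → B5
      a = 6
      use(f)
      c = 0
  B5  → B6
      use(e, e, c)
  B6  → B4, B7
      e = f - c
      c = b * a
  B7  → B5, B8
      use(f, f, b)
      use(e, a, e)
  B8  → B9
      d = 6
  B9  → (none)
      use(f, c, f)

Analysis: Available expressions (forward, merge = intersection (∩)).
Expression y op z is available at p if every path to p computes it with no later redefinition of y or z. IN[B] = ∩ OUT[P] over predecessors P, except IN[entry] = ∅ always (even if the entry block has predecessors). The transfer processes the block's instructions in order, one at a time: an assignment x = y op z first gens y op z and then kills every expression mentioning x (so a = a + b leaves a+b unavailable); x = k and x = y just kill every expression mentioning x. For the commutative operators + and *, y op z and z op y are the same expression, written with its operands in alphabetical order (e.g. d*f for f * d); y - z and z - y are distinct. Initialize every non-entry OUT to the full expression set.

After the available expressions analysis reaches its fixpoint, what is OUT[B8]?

Answer: {a*b}

Trace:
Converged values:
  B0: | IN={} | OUT={}
  B1: | IN={} | OUT={e*e, e-e}
  B2: | IN={e*e, e-e} | OUT={}
  B3: | IN={} | OUT={a+d}
  B4: | IN={} | OUT={}
  B5: | IN={} | OUT={}
  B6: | IN={} | OUT={a*b}
  B7: | IN={a*b} | OUT={a*b}
  B8: | IN={a*b} | OUT={a*b}
  B9: | IN={} | OUT={}

Merge at B8: IN[B8] = OUT[B7] = {a*b}
Applying B8's transfer function to that IN value gives OUT[B8] (row B8 above).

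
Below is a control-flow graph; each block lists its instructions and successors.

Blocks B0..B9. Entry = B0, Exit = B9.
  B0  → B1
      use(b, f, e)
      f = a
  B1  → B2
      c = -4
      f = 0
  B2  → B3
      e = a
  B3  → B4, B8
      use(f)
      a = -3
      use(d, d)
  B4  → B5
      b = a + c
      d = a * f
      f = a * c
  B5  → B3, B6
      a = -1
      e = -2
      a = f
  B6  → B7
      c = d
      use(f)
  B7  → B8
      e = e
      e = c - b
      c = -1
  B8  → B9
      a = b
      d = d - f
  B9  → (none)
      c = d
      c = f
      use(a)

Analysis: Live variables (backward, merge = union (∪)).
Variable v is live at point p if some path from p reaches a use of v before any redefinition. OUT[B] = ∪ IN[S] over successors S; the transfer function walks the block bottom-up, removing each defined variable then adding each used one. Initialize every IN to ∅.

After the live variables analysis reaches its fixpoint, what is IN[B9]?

Answer: {a, d, f}

Trace:
Converged values:
  B0:  IN={a, b, d, e, f}  OUT={a, b, d}
  B1:  IN={a, b, d}  OUT={a, b, c, d, f}
  B2:  IN={a, b, c, d, f}  OUT={b, c, d, f}
  B3:  IN={b, c, d, f}  OUT={a, b, c, d, f}
  B4:  IN={a, c, f}  OUT={b, c, d, f}
  B5:  IN={b, c, d, f}  OUT={b, c, d, e, f}
  B6:  IN={b, d, e, f}  OUT={b, c, d, e, f}
  B7:  IN={b, c, d, e, f}  OUT={b, d, f}
  B8:  IN={b, d, f}  OUT={a, d, f}
  B9:  IN={a, d, f}  OUT={}

B9 is the boundary node: OUT[B9] = {}
Applying B9's transfer function to that OUT value gives IN[B9] (row B9 above).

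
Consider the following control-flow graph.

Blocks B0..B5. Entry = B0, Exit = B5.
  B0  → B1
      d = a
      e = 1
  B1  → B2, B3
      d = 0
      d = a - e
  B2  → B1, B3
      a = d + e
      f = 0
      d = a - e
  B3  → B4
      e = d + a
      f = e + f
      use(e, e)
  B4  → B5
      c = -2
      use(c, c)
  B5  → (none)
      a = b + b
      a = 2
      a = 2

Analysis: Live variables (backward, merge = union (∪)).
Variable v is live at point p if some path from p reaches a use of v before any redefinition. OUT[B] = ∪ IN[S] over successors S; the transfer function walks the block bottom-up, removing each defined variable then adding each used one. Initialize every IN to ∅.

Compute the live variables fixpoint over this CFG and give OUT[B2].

Answer: {a, b, d, e, f}

Derivation:
Per-block solution:
  B0: | IN={a, b, f} | OUT={a, b, e, f}
  B1: | IN={a, b, e, f} | OUT={a, b, d, e, f}
  B2: | IN={b, d, e} | OUT={a, b, d, e, f}
  B3: | IN={a, b, d, f} | OUT={b}
  B4: | IN={b} | OUT={b}
  B5: | IN={b} | OUT={}

Merge at B2: OUT[B2] = IN[B1] ⊔ IN[B3] = {a, b, d, e, f}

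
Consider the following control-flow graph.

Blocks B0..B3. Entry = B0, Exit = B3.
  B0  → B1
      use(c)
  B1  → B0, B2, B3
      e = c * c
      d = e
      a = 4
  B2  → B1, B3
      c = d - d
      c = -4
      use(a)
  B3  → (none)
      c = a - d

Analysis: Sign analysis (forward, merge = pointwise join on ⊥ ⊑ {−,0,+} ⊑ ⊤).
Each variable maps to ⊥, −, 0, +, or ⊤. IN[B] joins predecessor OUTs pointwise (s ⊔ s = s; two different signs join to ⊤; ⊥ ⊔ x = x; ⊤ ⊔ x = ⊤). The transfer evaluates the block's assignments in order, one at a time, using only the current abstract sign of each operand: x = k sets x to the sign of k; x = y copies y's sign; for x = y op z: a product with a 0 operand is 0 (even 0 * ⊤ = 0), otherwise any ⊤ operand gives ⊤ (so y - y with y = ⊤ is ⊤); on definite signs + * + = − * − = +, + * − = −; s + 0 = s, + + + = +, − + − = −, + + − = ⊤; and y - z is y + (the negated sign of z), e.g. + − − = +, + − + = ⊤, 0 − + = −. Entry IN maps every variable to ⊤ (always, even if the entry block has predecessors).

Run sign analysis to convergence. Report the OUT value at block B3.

Answer: {a: +, b: ⊤, c: ⊤, d: ⊤, e: ⊤, f: ⊤}

Trace:
Fixpoint table:
  B0:   IN=(all ⊤)   OUT=(all ⊤)
  B1:   IN=(all ⊤)   OUT={a:+; rest ⊤}
  B2:   IN={a:+; rest ⊤}   OUT={a:+, c:-; rest ⊤}
  B3:   IN={a:+; rest ⊤}   OUT={a:+; rest ⊤}

Merge at B3: IN[B3] = OUT[B1] ⊔ OUT[B2] = {a: +, b: ⊤, c: ⊤, d: ⊤, e: ⊤, f: ⊤}
Applying B3's transfer function to that IN value gives OUT[B3] (row B3 above).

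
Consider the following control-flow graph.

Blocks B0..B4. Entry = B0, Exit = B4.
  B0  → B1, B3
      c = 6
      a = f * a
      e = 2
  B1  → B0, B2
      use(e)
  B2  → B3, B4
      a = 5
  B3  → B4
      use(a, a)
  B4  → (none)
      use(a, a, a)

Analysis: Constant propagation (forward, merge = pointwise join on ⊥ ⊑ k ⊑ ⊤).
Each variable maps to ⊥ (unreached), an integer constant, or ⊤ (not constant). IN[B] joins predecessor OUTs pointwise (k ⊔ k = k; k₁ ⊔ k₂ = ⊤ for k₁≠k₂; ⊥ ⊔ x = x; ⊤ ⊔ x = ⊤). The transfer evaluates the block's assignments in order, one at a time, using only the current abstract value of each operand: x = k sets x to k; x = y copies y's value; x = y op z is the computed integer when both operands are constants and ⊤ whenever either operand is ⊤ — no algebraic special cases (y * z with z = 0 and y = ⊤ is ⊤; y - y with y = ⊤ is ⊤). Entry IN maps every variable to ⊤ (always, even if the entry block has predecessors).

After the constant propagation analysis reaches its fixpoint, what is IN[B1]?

Fixpoint table:
  B0: | IN=(all ⊤) | OUT={c:6, e:2; rest ⊤}
  B1: | IN={c:6, e:2; rest ⊤} | OUT={c:6, e:2; rest ⊤}
  B2: | IN={c:6, e:2; rest ⊤} | OUT={a:5, c:6, e:2; rest ⊤}
  B3: | IN={c:6, e:2; rest ⊤} | OUT={c:6, e:2; rest ⊤}
  B4: | IN={c:6, e:2; rest ⊤} | OUT={c:6, e:2; rest ⊤}

Merge at B1: IN[B1] = OUT[B0] = {a: ⊤, b: ⊤, c: 6, d: ⊤, e: 2, f: ⊤}

Answer: {a: ⊤, b: ⊤, c: 6, d: ⊤, e: 2, f: ⊤}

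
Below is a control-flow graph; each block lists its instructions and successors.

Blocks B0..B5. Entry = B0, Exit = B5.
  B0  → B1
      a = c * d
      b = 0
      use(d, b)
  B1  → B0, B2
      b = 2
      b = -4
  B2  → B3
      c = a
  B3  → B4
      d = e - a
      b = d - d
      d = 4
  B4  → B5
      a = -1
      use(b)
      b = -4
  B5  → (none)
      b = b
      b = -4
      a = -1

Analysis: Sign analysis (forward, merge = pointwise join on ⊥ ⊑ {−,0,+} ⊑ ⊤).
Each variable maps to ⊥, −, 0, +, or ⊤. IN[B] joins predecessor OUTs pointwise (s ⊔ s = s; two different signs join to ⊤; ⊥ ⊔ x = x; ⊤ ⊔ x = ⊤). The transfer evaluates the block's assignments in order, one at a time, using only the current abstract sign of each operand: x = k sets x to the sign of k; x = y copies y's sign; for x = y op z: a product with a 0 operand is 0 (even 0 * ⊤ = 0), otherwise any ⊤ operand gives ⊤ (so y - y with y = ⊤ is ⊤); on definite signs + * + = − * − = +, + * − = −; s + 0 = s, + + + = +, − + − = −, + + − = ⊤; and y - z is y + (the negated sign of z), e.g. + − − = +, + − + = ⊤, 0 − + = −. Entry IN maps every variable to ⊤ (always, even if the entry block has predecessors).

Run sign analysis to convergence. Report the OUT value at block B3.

Per-block solution:
  B0:  IN=(all ⊤)  OUT={b:0; rest ⊤}
  B1:  IN={b:0; rest ⊤}  OUT={b:-; rest ⊤}
  B2:  IN={b:-; rest ⊤}  OUT={b:-; rest ⊤}
  B3:  IN={b:-; rest ⊤}  OUT={d:+; rest ⊤}
  B4:  IN={d:+; rest ⊤}  OUT={a:-, b:-, d:+; rest ⊤}
  B5:  IN={a:-, b:-, d:+; rest ⊤}  OUT={a:-, b:-, d:+; rest ⊤}

Merge at B3: IN[B3] = OUT[B2] = {a: ⊤, b: -, c: ⊤, d: ⊤, e: ⊤, f: ⊤}
Applying B3's transfer function to that IN value gives OUT[B3] (row B3 above).

Answer: {a: ⊤, b: ⊤, c: ⊤, d: +, e: ⊤, f: ⊤}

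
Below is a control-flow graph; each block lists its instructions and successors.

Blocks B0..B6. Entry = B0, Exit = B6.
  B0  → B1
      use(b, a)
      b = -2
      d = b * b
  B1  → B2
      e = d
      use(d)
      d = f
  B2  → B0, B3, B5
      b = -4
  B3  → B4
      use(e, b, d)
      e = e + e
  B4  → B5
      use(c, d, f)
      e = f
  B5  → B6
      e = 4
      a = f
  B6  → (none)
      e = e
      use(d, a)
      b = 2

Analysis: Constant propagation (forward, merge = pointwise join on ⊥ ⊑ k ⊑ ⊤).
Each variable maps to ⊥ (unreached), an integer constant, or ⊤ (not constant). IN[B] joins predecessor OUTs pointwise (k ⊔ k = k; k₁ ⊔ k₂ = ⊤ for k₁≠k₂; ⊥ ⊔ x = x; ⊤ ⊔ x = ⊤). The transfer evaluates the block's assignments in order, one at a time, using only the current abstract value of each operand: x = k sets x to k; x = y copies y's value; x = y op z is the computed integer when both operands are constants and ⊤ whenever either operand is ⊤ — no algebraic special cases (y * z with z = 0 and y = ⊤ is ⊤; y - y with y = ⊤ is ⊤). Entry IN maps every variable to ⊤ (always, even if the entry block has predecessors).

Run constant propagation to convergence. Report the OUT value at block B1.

Converged values:
  B0: | IN=(all ⊤) | OUT={b:-2, d:4; rest ⊤}
  B1: | IN={b:-2, d:4; rest ⊤} | OUT={b:-2, e:4; rest ⊤}
  B2: | IN={b:-2, e:4; rest ⊤} | OUT={b:-4, e:4; rest ⊤}
  B3: | IN={b:-4, e:4; rest ⊤} | OUT={b:-4, e:8; rest ⊤}
  B4: | IN={b:-4, e:8; rest ⊤} | OUT={b:-4; rest ⊤}
  B5: | IN={b:-4; rest ⊤} | OUT={b:-4, e:4; rest ⊤}
  B6: | IN={b:-4, e:4; rest ⊤} | OUT={b:2, e:4; rest ⊤}

Merge at B1: IN[B1] = OUT[B0] = {a: ⊤, b: -2, c: ⊤, d: 4, e: ⊤, f: ⊤}
Applying B1's transfer function to that IN value gives OUT[B1] (row B1 above).

Answer: {a: ⊤, b: -2, c: ⊤, d: ⊤, e: 4, f: ⊤}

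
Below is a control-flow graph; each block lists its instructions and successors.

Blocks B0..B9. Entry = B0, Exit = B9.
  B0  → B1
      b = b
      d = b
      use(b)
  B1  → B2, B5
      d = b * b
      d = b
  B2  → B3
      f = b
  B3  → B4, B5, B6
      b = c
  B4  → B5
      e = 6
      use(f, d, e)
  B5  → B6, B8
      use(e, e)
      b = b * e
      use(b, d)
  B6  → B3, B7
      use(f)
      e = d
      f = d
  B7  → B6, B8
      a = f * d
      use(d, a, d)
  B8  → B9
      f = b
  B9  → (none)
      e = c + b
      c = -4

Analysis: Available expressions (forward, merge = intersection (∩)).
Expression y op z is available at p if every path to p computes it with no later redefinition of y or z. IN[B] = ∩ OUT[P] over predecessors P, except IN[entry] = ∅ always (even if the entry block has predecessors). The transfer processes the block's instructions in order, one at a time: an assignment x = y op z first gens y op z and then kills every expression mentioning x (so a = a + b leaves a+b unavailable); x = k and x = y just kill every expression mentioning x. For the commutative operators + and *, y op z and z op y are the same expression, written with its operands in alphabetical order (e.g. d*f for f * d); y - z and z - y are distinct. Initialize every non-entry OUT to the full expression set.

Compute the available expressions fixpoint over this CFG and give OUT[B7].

Answer: {d*f}

Derivation:
Fixpoint table:
  B0: | IN={} | OUT={}
  B1: | IN={} | OUT={b*b}
  B2: | IN={b*b} | OUT={b*b}
  B3: | IN={} | OUT={}
  B4: | IN={} | OUT={}
  B5: | IN={} | OUT={}
  B6: | IN={} | OUT={}
  B7: | IN={} | OUT={d*f}
  B8: | IN={} | OUT={}
  B9: | IN={} | OUT={}

Merge at B7: IN[B7] = OUT[B6] = {}
Applying B7's transfer function to that IN value gives OUT[B7] (row B7 above).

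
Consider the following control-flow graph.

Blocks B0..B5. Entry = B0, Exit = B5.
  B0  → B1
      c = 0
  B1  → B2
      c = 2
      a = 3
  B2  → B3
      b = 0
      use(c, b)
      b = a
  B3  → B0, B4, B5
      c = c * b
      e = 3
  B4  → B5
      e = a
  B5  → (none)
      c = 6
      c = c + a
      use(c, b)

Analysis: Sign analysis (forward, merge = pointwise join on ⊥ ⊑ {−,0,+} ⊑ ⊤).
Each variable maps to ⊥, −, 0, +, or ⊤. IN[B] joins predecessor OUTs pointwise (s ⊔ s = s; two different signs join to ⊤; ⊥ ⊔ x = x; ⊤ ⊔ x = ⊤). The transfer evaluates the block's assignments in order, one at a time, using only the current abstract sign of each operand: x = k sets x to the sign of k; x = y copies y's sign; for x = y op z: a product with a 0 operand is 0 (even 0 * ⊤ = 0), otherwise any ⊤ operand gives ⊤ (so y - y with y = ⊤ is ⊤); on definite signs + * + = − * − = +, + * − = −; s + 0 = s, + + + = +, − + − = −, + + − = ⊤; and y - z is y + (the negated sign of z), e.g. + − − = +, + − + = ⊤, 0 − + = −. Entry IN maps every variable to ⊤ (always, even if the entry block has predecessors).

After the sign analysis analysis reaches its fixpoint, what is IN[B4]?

Per-block solution:
  B0:   IN=(all ⊤)   OUT={c:0; rest ⊤}
  B1:   IN={c:0; rest ⊤}   OUT={a:+, c:+; rest ⊤}
  B2:   IN={a:+, c:+; rest ⊤}   OUT={a:+, b:+, c:+; rest ⊤}
  B3:   IN={a:+, b:+, c:+; rest ⊤}   OUT={a:+, b:+, c:+, e:+; rest ⊤}
  B4:   IN={a:+, b:+, c:+, e:+; rest ⊤}   OUT={a:+, b:+, c:+, e:+; rest ⊤}
  B5:   IN={a:+, b:+, c:+, e:+; rest ⊤}   OUT={a:+, b:+, c:+, e:+; rest ⊤}

Merge at B4: IN[B4] = OUT[B3] = {a: +, b: +, c: +, d: ⊤, e: +, f: ⊤}

Answer: {a: +, b: +, c: +, d: ⊤, e: +, f: ⊤}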